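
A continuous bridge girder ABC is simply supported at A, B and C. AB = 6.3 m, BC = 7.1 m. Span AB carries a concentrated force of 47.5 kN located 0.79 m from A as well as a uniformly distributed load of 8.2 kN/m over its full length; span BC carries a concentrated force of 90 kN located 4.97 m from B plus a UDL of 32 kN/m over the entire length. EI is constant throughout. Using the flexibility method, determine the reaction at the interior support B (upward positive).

Release continuity at B by inserting a hinge; the redundant is the internal moment M_B. The primary structure is two simply-supported spans AB and BC.
End slopes at the hinge B, treating each span as simply supported:
  span AB: point load 47.5 at a = 0.79: Pab(L + a)/(6LEI) = 38.78/EI
  span AB: UDL 8.2: wL³/(24EI) = 85.43/EI
  span BC: point load 90 at a = 4.97: Pab(L + b)/(6LEI) = 206.4/EI
  span BC: UDL 32: wL³/(24EI) = 477.2/EI
  relative rotation θ_0 = (124.2 + 683.6)/EI = 807.9/EI
A unit hogging moment at B produces rotation L₁/(3EI) + L₂/(3EI) = 4.467/EI.
Compatibility: M_B·(L₁+L₂)/(3EI) = θ_0, giving M_B = 180.9 kN·m (hogging).
Span AB, ΣM about A with M_B applied at B: R_B^{AB}·6.3 = 200.3 + 180.9, so R_B^{AB} = 60.49 kN and R_A = 99.16 − 60.49 = 38.67 kN.
Span BC, ΣM about C: R_B^{BC}·7.1 = 998.3 + 180.9, so R_B^{BC} = 166.1 kN and R_C = 317.2 − 166.1 = 151.1 kN.
R_B = 60.49 + 166.1 = 226.6 kN.

R_B = 226.6 kN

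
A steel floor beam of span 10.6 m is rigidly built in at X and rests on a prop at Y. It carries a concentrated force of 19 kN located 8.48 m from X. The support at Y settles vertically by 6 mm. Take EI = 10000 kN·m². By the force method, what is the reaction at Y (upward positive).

Remove the prop at Y; the released (primary) structure is a cantilever built in at X.
Deflection at Y on the released cantilever, summing each load's contribution:
  point load 19 at a = 8.48: Pa²(3L − a)/(6EI) = 5310/EI
Tip deflection under a unit load at Y: L³/(3EI) = 397/EI.
With EI = 10000 kN·m²: δ_0 = 0.53103 m and δ_{YY} = 0.039701 m/kN.
Compatibility — the beam at Y must follow the support down by 0.006 m: δ_0 − R_Y·δ_{YY} = 0.006, so R_Y = (0.53103 − 0.006)/0.039701 = 13.22 kN.

R_Y = 13.22 kN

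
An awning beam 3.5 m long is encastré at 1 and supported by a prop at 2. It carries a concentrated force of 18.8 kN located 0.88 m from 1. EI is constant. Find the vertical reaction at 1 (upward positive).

R_1 = 17.17 kN

Remove the prop at 2; the released (primary) structure is a cantilever built in at 1.
Primary-structure tip deflection at 2 by superposition:
  point load 18.8 at a = 0.88: Pa²(3L − a)/(6EI) = 23.34/EI
Tip deflection under a unit load at 2: L³/(3EI) = 14.29/EI.
The prop prevents deflection at 2: R_2 = δ_0/δ_{22} = 23.34/14.29 = 1.633 kN.
Vertical equilibrium: R_1 = ΣP − R_2 = 18.8 − 1.633 = 17.17 kN.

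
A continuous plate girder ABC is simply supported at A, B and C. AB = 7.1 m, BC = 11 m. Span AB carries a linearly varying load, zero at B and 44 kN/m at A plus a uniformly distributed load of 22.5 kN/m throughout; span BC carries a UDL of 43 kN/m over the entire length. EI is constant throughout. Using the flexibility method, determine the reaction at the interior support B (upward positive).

R_B = 484.7 kN

Release continuity at B by inserting a hinge; the redundant is the internal moment M_B. The primary structure is two simply-supported spans AB and BC.
Discontinuity in slope at B on the released structure — sum the simple-span end rotations:
  span AB: triangular load, peak 44: 7w₀L³/(360EI) = 306.2/EI
  span AB: UDL 22.5: wL³/(24EI) = 335.5/EI
  span BC: UDL 43: wL³/(24EI) = 2385/EI
  relative rotation θ_0 = (641.8 + 2385)/EI = 3026/EI
A unit hogging moment at B produces rotation L₁/(3EI) + L₂/(3EI) = 6.033/EI.
Slope continuity at B: θ_0 = M_B·6.033/EI, so M_B = 3026/6.033 = 501.6 kN·m (hogging).
Span AB, ΣM about A with M_B applied at B: R_B^{AB}·7.1 = 936.8 + 501.6, so R_B^{AB} = 202.6 kN and R_A = 315.9 − 202.6 = 113.4 kN.
Span BC, ΣM about C: R_B^{BC}·11 = 2602 + 501.6, so R_B^{BC} = 282.1 kN and R_C = 473 − 282.1 = 190.9 kN.
R_B = 202.6 + 282.1 = 484.7 kN.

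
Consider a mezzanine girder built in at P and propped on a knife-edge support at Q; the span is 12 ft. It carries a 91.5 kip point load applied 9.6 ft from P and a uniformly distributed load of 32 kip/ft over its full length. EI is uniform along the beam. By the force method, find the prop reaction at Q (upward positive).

R_Q = 208.4 kip

Remove the prop at Q; the released (primary) structure is a cantilever built in at P.
Free-end deflection of the primary structure under the applied loading (downward +):
  point load 91.5 at a = 9.6: Pa²(3L − a)/(6EI) = 37104/EI
  UDL 32: wL⁴/(8EI) = 82944/EI
  δ_0 = 120048/EI
Flexibility coefficient — unit upward force at Q: δ_{QQ} = L³/(3EI) = 576/EI.
Compatibility at Q: δ_0 − R_Q·δ_{QQ} = 0, so R_Q = 120048/576 = 208.4 kip.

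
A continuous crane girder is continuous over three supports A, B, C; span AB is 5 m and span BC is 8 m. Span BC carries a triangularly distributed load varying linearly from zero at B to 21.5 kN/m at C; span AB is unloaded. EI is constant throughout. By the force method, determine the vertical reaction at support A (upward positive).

R_A = -9.879 kN

Take M_B as the redundant. Released structure: two simple spans AB and BC with a hinge at B.
Rotations at B on the released spans (each span's end-slope, ×1/EI):
  span BC: triangular load, peak 21.5: 7w₀L³/(360EI) = 214/EI
  relative rotation θ_0 = (0 + 214)/EI = 214/EI
A unit hogging moment at B produces rotation L₁/(3EI) + L₂/(3EI) = 4.333/EI.
Compatibility: M_B·(L₁+L₂)/(3EI) = θ_0, giving M_B = 49.39 kN·m (hogging).
Span AB, ΣM about A with M_B applied at B: R_B^{AB}·5 = 0 + 49.39, so R_B^{AB} = 9.879 kN and R_A = 0 − 9.879 = -9.879 kN.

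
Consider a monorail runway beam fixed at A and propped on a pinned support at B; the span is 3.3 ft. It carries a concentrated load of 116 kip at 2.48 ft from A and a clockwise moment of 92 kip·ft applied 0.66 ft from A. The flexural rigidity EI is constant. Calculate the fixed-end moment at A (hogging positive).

Remove the prop at B; the released (primary) structure is a cantilever built in at A.
Primary-structure tip deflection at B by superposition:
  point load 116 at a = 2.48: Pa²(3L − a)/(6EI) = 882.3/EI
  clockwise couple 92 at a = 0.66: M₀a(2L − a)/(2EI) = 180.3/EI
  δ_0 = 1063/EI
Flexibility coefficient — unit upward force at B: δ_{BB} = L³/(3EI) = 11.98/EI.
Compatibility at B: δ_0 − R_B·δ_{BB} = 0, so R_B = 1063/11.98 = 88.71 kip.
Moment equilibrium about A: M_A = Σ(load moments about A) − R_B·L = 379.7 − 88.71×3.3 = 86.94 kip·ft.

M_A = 86.94 kip·ft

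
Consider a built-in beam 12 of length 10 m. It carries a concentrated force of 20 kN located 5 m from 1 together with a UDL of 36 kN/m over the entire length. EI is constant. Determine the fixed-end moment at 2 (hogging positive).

Release both end moments; the primary structure is a simply-supported span 12 with redundants M_1 and M_2.
Simple-span end rotations at 1 and 2 under the given loads:
  at 1: point load 20 at a = 5: Pab(L + b)/(6LEI) = 125/EI
  at 2: point load 20 at a = 5: Pab(L + a)/(6LEI) = 125/EI
  at 1: UDL 36: wL³/(24EI) = 1500/EI
  at 2: UDL 36: wL³/(24EI) = 1500/EI
  θ_10 = 1625/EI,  θ_20 = 1625/EI
Flexibility coefficients: a unit moment at one end gives L/(3EI) there and L/(6EI) at the far end, so f₁₁ = f₂₂ = 3.333/EI and f₁₂ = f₂₁ = 1.667/EI.
Compatibility — zero rotation at each built-in end:
  3.333 M_1 + 1.667 M_2 = 1625
  1.667 M_1 + 3.333 M_2 = 1625
Solving the pair gives M_1 = 325 kN·m and M_2 = 325 kN·m (hogging).

M_2 = 325 kN·m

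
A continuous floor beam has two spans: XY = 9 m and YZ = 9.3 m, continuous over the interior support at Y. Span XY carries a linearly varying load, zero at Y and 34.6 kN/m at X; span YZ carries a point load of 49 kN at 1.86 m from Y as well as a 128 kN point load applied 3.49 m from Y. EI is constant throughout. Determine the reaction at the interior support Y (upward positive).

R_Y = 221.1 kN

Insert a hinge at Y; M_Y is the redundant, and each span becomes simply supported.
Rotations at Y on the released spans (each span's end-slope, ×1/EI):
  span XY: triangular load, peak 34.6: 7w₀L³/(360EI) = 490.5/EI
  span YZ: point load 49 at a = 1.86: Pab(L + b)/(6LEI) = 203.4/EI
  span YZ: point load 128 at a = 3.49: Pab(L + b)/(6LEI) = 702.8/EI
  relative rotation θ_0 = (490.5 + 906.2)/EI = 1397/EI
A unit hogging moment at Y produces rotation L₁/(3EI) + L₂/(3EI) = 6.1/EI.
Compatibility: M_Y·(L₁+L₂)/(3EI) = θ_0, giving M_Y = 229 kN·m (hogging).
Span XY, ΣM about X with M_Y applied at Y: R_Y^{XY}·9 = 467.1 + 229, so R_Y^{XY} = 77.34 kN and R_X = 155.7 − 77.34 = 78.36 kN.
Span YZ, ΣM about Z: R_Y^{YZ}·9.3 = 1108 + 229, so R_Y^{YZ} = 143.8 kN and R_Z = 177 − 143.8 = 33.21 kN.
R_Y = 77.34 + 143.8 = 221.1 kN.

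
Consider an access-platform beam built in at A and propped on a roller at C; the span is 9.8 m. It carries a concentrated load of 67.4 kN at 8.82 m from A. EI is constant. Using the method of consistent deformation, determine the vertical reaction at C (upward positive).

Choose R_C as the redundant. The primary structure is the cantilever fixed at A.
Primary-structure tip deflection at C by superposition:
  point load 67.4 at a = 8.82: Pa²(3L − a)/(6EI) = 17984/EI
Flexibility coefficient — unit upward force at C: δ_{CC} = L³/(3EI) = 313.7/EI.
Compatibility at C: δ_0 − R_C·δ_{CC} = 0, so R_C = 17984/313.7 = 57.32 kN.

R_C = 57.32 kN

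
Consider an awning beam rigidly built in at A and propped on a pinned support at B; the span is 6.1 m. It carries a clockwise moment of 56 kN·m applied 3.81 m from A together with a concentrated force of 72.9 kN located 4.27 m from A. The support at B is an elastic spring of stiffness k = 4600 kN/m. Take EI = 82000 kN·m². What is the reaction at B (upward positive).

Release the roller at B. Primary structure: cantilever fixed at A.
Free-end deflection of the primary structure under the applied loading (downward +):
  clockwise couple 56 at a = 3.81: M₀a(2L − a)/(2EI) = 895/EI
  point load 72.9 at a = 4.27: Pa²(3L − a)/(6EI) = 3108/EI
  δ_0 = 4003/EI
Flexibility coefficient — unit upward force at B: δ_{BB} = L³/(3EI) = 75.66/EI.
With EI = 82000 kN·m²: δ_0 = 0.048818 m and δ_{BB} = 0.000923 m/kN.
Compatibility — the spring shortens by R_B/k under the reaction it provides: δ_0 − R_B·δ_{BB} = R_B/k. With 1/k = 0.000217 m/kN, R_B = δ_0 / (δ_{BB} + 1/k) = 0.048818 / (0.000923 + 0.000217) = 42.82 kN.

R_B = 42.82 kN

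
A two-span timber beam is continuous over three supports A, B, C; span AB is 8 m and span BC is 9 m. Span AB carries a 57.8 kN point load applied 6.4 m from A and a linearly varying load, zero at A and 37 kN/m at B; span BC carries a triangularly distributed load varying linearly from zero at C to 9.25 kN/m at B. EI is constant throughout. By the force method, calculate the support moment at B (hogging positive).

M_B = 132.1 kN·m

Insert a hinge at B; M_B is the redundant, and each span becomes simply supported.
End slopes at the hinge B, treating each span as simply supported:
  span AB: point load 57.8 at a = 6.4: Pab(L + a)/(6LEI) = 177.6/EI
  span AB: triangular load, peak 37: w₀L³/(45EI) = 421/EI
  span BC: triangular load, peak 9.25: w₀L³/(45EI) = 149.8/EI
  relative rotation θ_0 = (598.5 + 149.8)/EI = 748.4/EI
A unit hogging moment at B produces rotation L₁/(3EI) + L₂/(3EI) = 5.667/EI.
Slope continuity at B: θ_0 = M_B·5.667/EI, so M_B = 748.4/5.667 = 132.1 kN·m (hogging).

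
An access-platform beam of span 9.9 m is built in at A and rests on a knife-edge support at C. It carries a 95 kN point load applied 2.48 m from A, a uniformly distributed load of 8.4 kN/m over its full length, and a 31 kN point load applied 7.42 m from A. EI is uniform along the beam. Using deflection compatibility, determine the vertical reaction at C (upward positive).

R_C = 58.98 kN

Release the roller at C. Primary structure: cantilever fixed at A.
Primary-structure tip deflection at C by superposition:
  point load 95 at a = 2.48: Pa²(3L − a)/(6EI) = 2651/EI
  UDL 8.4: wL⁴/(8EI) = 10086/EI
  point load 31 at a = 7.42: Pa²(3L − a)/(6EI) = 6338/EI
  δ_0 = 19075/EI
Flexibility coefficient — unit upward force at C: δ_{CC} = L³/(3EI) = 323.4/EI.
Compatibility at C: δ_0 − R_C·δ_{CC} = 0, so R_C = 19075/323.4 = 58.98 kN.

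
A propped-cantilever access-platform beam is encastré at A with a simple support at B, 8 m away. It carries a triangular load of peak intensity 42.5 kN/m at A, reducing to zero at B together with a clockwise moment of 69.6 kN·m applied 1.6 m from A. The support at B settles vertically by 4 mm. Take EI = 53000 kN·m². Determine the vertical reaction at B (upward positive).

Choose R_B as the redundant. The primary structure is the cantilever fixed at A.
Deflection at B on the released cantilever, summing each load's contribution:
  triangular load, peak 42.5 at the fixed end: w₀L⁴/(30EI) = 5803/EI
  clockwise couple 69.6 at a = 1.6: M₀a(2L − a)/(2EI) = 801.8/EI
  δ_0 = 6604/EI
Tip deflection under a unit load at B: L³/(3EI) = 170.7/EI.
With EI = 53000 kN·m²: δ_0 = 0.12461 m and δ_{BB} = 0.00322 m/kN.
Compatibility — the beam at B must follow the support down by 0.004 m: δ_0 − R_B·δ_{BB} = 0.004, so R_B = (0.12461 − 0.004)/0.00322 = 37.46 kN.

R_B = 37.46 kN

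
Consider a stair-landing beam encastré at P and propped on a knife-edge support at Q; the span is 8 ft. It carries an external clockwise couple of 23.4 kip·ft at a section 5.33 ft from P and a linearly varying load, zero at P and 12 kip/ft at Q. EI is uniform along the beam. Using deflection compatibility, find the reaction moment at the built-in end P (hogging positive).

Release the roller at Q. Primary structure: cantilever fixed at P.
Free-end deflection of the primary structure under the applied loading (downward +):
  clockwise couple 23.4 at a = 5.33: M₀a(2L − a)/(2EI) = 665.4/EI
  triangular load, peak 12 at the free end: 11w₀L⁴/(120EI) = 4506/EI
  δ_0 = 5171/EI
Tip deflection under a unit load at Q: L³/(3EI) = 170.7/EI.
The prop prevents deflection at Q: R_Q = δ_0/δ_{QQ} = 5171/170.7 = 30.3 kip.
Moment equilibrium about P: M_P = Σ(load moments about P) − R_Q·L = 279.4 − 30.3×8 = 37.01 kip·ft.

M_P = 37.01 kip·ft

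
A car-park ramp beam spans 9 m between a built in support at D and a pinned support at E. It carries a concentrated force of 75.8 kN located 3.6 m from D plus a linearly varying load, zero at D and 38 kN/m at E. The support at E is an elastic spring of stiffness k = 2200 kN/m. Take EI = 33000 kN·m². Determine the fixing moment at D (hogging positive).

M_D = 368 kN·m

Choose R_E as the redundant. The primary structure is the cantilever fixed at D.
Primary-structure tip deflection at E by superposition:
  point load 75.8 at a = 3.6: Pa²(3L − a)/(6EI) = 3831/EI
  triangular load, peak 38 at the free end: 11w₀L⁴/(120EI) = 22854/EI
  δ_0 = 26685/EI
Tip deflection under a unit load at E: L³/(3EI) = 243/EI.
With EI = 33000 kN·m²: δ_0 = 0.80865 m and δ_{EE} = 0.007364 m/kN.
Compatibility — the spring shortens by R_E/k under the reaction it provides: δ_0 − R_E·δ_{EE} = R_E/k. With 1/k = 0.000455 m/kN, R_E = δ_0 / (δ_{EE} + 1/k) = 0.80865 / (0.007364 + 0.000455) = 103.4 kN.
Moment equilibrium about D: M_D = Σ(load moments about D) − R_E·L = 1299 − 103.4×9 = 368 kN·m.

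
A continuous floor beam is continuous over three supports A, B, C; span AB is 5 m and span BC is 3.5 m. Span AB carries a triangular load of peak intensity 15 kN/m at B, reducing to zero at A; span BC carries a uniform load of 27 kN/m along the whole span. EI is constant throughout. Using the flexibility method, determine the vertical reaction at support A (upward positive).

R_A = 6.154 kN

Take M_B as the redundant. Released structure: two simple spans AB and BC with a hinge at B.
Rotations at B on the released spans (each span's end-slope, ×1/EI):
  span AB: triangular load, peak 15: w₀L³/(45EI) = 41.67/EI
  span BC: UDL 27: wL³/(24EI) = 48.23/EI
  relative rotation θ_0 = (41.67 + 48.23)/EI = 89.9/EI
A unit hogging moment at B produces rotation L₁/(3EI) + L₂/(3EI) = 2.833/EI.
Slope continuity at B: θ_0 = M_B·2.833/EI, so M_B = 89.9/2.833 = 31.73 kN·m (hogging).
Span AB, ΣM about A with M_B applied at B: R_B^{AB}·5 = 125 + 31.73, so R_B^{AB} = 31.35 kN and R_A = 37.5 − 31.35 = 6.154 kN.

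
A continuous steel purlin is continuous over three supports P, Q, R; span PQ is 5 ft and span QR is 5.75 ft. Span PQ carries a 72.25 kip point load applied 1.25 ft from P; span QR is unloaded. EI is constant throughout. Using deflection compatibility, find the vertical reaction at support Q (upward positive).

Take M_Q as the redundant. Released structure: two simple spans PQ and QR with a hinge at Q.
Rotations at Q on the released spans (each span's end-slope, ×1/EI):
  span PQ: point load 72.25 at a = 1.25: Pab(L + a)/(6LEI) = 70.56/EI
  relative rotation θ_0 = (70.56 + 0)/EI = 70.56/EI
A unit hogging moment at Q produces rotation L₁/(3EI) + L₂/(3EI) = 3.583/EI.
Slope continuity at Q: θ_0 = M_Q·3.583/EI, so M_Q = 70.56/3.583 = 19.69 kip·ft (hogging).
Span PQ, ΣM about P with M_Q applied at Q: R_Q^{PQ}·5 = 90.31 + 19.69, so R_Q^{PQ} = 22 kip and R_P = 72.25 − 22 = 50.25 kip.
Span QR, ΣM about R: R_Q^{QR}·5.75 = 0 + 19.69, so R_Q^{QR} = 3.424 kip and R_R = 0 − 3.424 = -3.424 kip.
R_Q = 22 + 3.424 = 25.42 kip.

R_Q = 25.42 kip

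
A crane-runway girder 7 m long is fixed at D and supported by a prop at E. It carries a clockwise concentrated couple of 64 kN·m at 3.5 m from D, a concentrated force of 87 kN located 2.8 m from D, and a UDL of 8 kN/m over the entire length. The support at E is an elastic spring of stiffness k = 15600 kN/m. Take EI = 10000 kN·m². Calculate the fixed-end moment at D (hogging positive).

Take the reaction at E as the redundant and release it; the primary structure is a cantilever fixed at D.
Free-end deflection of the primary structure under the applied loading (downward +):
  clockwise couple 64 at a = 3.5: M₀a(2L − a)/(2EI) = 1176/EI
  point load 87 at a = 2.8: Pa²(3L − a)/(6EI) = 2069/EI
  UDL 8: wL⁴/(8EI) = 2401/EI
  δ_0 = 5646/EI
Flexibility coefficient — unit upward force at E: δ_{EE} = L³/(3EI) = 114.3/EI.
With EI = 10000 kN·m²: δ_0 = 0.5646 m and δ_{EE} = 0.011433 m/kN.
Compatibility — the spring shortens by R_E/k under the reaction it provides: δ_0 − R_E·δ_{EE} = R_E/k. With 1/k = 0.000064 m/kN, R_E = δ_0 / (δ_{EE} + 1/k) = 0.5646 / (0.011433 + 0.000064) = 49.11 kN.
Moment equilibrium about D: M_D = Σ(load moments about D) − R_E·L = 503.6 − 49.11×7 = 159.9 kN·m.

M_D = 159.9 kN·m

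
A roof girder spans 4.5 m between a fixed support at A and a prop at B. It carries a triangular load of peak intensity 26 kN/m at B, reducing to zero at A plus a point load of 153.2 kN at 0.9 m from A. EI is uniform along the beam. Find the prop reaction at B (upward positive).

Choose R_B as the redundant. The primary structure is the cantilever fixed at A.
Free-end deflection of the primary structure under the applied loading (downward +):
  triangular load, peak 26 at the free end: 11w₀L⁴/(120EI) = 977.3/EI
  point load 153.2 at a = 0.9: Pa²(3L − a)/(6EI) = 260.6/EI
  δ_0 = 1238/EI
Flexibility coefficient — unit upward force at B: δ_{BB} = L³/(3EI) = 30.38/EI.
The prop prevents deflection at B: R_B = δ_0/δ_{BB} = 1238/30.38 = 40.75 kN.

R_B = 40.75 kN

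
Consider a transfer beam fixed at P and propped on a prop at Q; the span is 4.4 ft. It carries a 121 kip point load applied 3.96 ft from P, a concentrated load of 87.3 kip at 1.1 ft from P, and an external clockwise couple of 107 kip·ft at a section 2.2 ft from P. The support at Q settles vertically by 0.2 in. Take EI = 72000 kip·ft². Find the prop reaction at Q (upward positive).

Release the roller at Q. Primary structure: cantilever fixed at P.
Primary-structure tip deflection at Q by superposition:
  point load 121 at a = 3.96: Pa²(3L − a)/(6EI) = 2922/EI
  point load 87.3 at a = 1.1: Pa²(3L − a)/(6EI) = 213/EI
  clockwise couple 107 at a = 2.2: M₀a(2L − a)/(2EI) = 776.8/EI
  δ_0 = 3912/EI
Tip deflection under a unit load at Q: L³/(3EI) = 28.39/EI.
With EI = 72000 kip·ft²: δ_0 = 0.054333 ft and δ_{QQ} = 0.000394 ft/kip.
Compatibility — the beam at Q must follow the support down by 0.01667 ft: δ_0 − R_Q·δ_{QQ} = 0.01667, so R_Q = (0.054333 − 0.01667)/0.000394 = 95.51 kip.

R_Q = 95.51 kip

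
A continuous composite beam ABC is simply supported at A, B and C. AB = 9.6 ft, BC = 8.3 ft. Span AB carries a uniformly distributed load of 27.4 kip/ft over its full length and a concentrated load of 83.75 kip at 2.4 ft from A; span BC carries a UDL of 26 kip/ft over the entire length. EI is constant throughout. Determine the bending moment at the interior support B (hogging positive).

Take M_B as the redundant. Released structure: two simple spans AB and BC with a hinge at B.
End slopes at the hinge B, treating each span as simply supported:
  span AB: UDL 27.4: wL³/(24EI) = 1010/EI
  span AB: point load 83.75 at a = 2.4: Pab(L + a)/(6LEI) = 301.5/EI
  span BC: UDL 26: wL³/(24EI) = 619.4/EI
  relative rotation θ_0 = (1312 + 619.4)/EI = 1931/EI
A unit hogging moment at B produces rotation L₁/(3EI) + L₂/(3EI) = 5.967/EI.
Compatibility: M_B·(L₁+L₂)/(3EI) = θ_0, giving M_B = 323.6 kip·ft (hogging).

M_B = 323.6 kip·ft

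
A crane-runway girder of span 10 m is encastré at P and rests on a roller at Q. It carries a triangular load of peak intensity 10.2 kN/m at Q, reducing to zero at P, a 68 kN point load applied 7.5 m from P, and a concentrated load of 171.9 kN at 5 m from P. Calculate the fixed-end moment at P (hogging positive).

M_P = 461.5 kN·m

Take the reaction at Q as the redundant and release it; the primary structure is a cantilever fixed at P.
Free-end deflection of the primary structure under the applied loading (downward +):
  triangular load, peak 10.2 at the free end: 11w₀L⁴/(120EI) = 9350/EI
  point load 68 at a = 7.5: Pa²(3L − a)/(6EI) = 14344/EI
  point load 171.9 at a = 5: Pa²(3L − a)/(6EI) = 17906/EI
  δ_0 = 41600/EI
Flexibility coefficient — unit upward force at Q: δ_{QQ} = L³/(3EI) = 333.3/EI.
The prop prevents deflection at Q: R_Q = δ_0/δ_{QQ} = 41600/333.3 = 124.8 kN.
Moment equilibrium about P: M_P = Σ(load moments about P) − R_Q·L = 1710 − 124.8×10 = 461.5 kN·m.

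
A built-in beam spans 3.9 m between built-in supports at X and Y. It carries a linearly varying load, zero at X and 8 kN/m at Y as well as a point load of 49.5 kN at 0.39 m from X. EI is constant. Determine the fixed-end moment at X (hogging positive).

Take the two fixed-end moments M_X, M_Y as redundants; the released structure is the simple span XY.
On the primary (simply-supported) span, the end slopes from the loading are:
  at X: triangular load, peak 8: 7w₀L³/(360EI) = 9.227/EI
  at Y: triangular load, peak 8: w₀L³/(45EI) = 10.55/EI
  at X: point load 49.5 at a = 0.39: Pab(L + b)/(6LEI) = 21.46/EI
  at Y: point load 49.5 at a = 0.39: Pab(L + a)/(6LEI) = 12.42/EI
  θ_X0 = 30.68/EI,  θ_Y0 = 22.97/EI
Flexibility coefficients: a unit moment at one end gives L/(3EI) there and L/(6EI) at the far end, so f₁₁ = f₂₂ = 1.3/EI and f₁₂ = f₂₁ = 0.65/EI.
Compatibility — zero rotation at each built-in end:
  1.3 M_X + 0.65 M_Y = 30.68
  0.65 M_X + 1.3 M_Y = 22.97
Solving the pair gives M_X = 19.69 kN·m and M_Y = 7.821 kN·m (hogging).

M_X = 19.69 kN·m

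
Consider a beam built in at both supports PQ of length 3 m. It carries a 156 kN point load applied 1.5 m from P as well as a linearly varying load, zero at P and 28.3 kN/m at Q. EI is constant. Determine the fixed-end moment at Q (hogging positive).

Release both end moments; the primary structure is a simply-supported span PQ with redundants M_P and M_Q.
On the primary (simply-supported) span, the end slopes from the loading are:
  at P: point load 156 at a = 1.5: Pab(L + b)/(6LEI) = 87.75/EI
  at Q: point load 156 at a = 1.5: Pab(L + a)/(6LEI) = 87.75/EI
  at P: triangular load, peak 28.3: 7w₀L³/(360EI) = 14.86/EI
  at Q: triangular load, peak 28.3: w₀L³/(45EI) = 16.98/EI
  θ_P0 = 102.6/EI,  θ_Q0 = 104.7/EI
Flexibility coefficients: a unit moment at one end gives L/(3EI) there and L/(6EI) at the far end, so f₁₁ = f₂₂ = 1/EI and f₁₂ = f₂₁ = 0.5/EI.
Compatibility — zero rotation at each built-in end:
  1 M_P + 0.5 M_Q = 102.6
  0.5 M_P + 1 M_Q = 104.7
Solving the pair gives M_P = 66.99 kN·m and M_Q = 71.23 kN·m (hogging).

M_Q = 71.23 kN·m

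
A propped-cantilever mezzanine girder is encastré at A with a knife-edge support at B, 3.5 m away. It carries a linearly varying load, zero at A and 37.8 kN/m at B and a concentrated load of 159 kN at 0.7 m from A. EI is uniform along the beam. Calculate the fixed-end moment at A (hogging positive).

Release the roller at B. Primary structure: cantilever fixed at A.
Downward deflection at the released point B due to the loads:
  triangular load, peak 37.8 at the free end: 11w₀L⁴/(120EI) = 520/EI
  point load 159 at a = 0.7: Pa²(3L − a)/(6EI) = 127.3/EI
  δ_0 = 647.2/EI
Tip deflection under a unit load at B: L³/(3EI) = 14.29/EI.
The prop prevents deflection at B: R_B = δ_0/δ_{BB} = 647.2/14.29 = 45.29 kN.
Moment equilibrium about A: M_A = Σ(load moments about A) − R_B·L = 265.6 − 45.29×3.5 = 107.1 kN·m.

M_A = 107.1 kN·m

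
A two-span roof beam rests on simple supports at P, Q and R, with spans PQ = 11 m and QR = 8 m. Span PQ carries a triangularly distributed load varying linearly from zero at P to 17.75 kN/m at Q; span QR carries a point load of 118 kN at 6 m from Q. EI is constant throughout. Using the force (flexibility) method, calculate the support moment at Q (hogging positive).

Take M_Q as the redundant. Released structure: two simple spans PQ and QR with a hinge at Q.
End slopes at the hinge Q, treating each span as simply supported:
  span PQ: triangular load, peak 17.75: w₀L³/(45EI) = 525/EI
  span QR: point load 118 at a = 6: Pab(L + b)/(6LEI) = 295/EI
  relative rotation θ_0 = (525 + 295)/EI = 820/EI
A unit hogging moment at Q produces rotation L₁/(3EI) + L₂/(3EI) = 6.333/EI.
Slope continuity at Q: θ_0 = M_Q·6.333/EI, so M_Q = 820/6.333 = 129.5 kN·m (hogging).

M_Q = 129.5 kN·m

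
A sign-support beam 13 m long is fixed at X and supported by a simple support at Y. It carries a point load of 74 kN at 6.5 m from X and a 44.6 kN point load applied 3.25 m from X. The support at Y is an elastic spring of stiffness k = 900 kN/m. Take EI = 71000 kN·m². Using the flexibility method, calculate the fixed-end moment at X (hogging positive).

M_X = 309.6 kN·m

Remove the prop at Y; the released (primary) structure is a cantilever built in at X.
Primary-structure tip deflection at Y by superposition:
  point load 74 at a = 6.5: Pa²(3L − a)/(6EI) = 16935/EI
  point load 44.6 at a = 3.25: Pa²(3L − a)/(6EI) = 2807/EI
  δ_0 = 19742/EI
Tip deflection under a unit load at Y: L³/(3EI) = 732.3/EI.
With EI = 71000 kN·m²: δ_0 = 0.27806 m and δ_{YY} = 0.010315 m/kN.
Compatibility — the spring shortens by R_Y/k under the reaction it provides: δ_0 − R_Y·δ_{YY} = R_Y/k. With 1/k = 0.001111 m/kN, R_Y = δ_0 / (δ_{YY} + 1/k) = 0.27806 / (0.010315 + 0.001111) = 24.34 kN.
Moment equilibrium about X: M_X = Σ(load moments about X) − R_Y·L = 626 − 24.34×13 = 309.6 kN·m.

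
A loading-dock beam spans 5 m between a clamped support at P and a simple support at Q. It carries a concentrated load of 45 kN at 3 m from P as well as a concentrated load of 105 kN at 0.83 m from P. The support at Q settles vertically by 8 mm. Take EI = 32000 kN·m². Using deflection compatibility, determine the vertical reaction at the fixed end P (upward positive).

R_P = 132.6 kN

Remove the prop at Q; the released (primary) structure is a cantilever built in at P.
Primary-structure tip deflection at Q by superposition:
  point load 45 at a = 3: Pa²(3L − a)/(6EI) = 810/EI
  point load 105 at a = 0.83: Pa²(3L − a)/(6EI) = 170.8/EI
  δ_0 = 980.8/EI
Tip deflection under a unit load at Q: L³/(3EI) = 41.67/EI.
With EI = 32000 kN·m²: δ_0 = 0.030651 m and δ_{QQ} = 0.001302 m/kN.
Compatibility — the beam at Q must follow the support down by 0.008 m: δ_0 − R_Q·δ_{QQ} = 0.008, so R_Q = (0.030651 − 0.008)/0.001302 = 17.4 kN.
Vertical equilibrium: R_P = ΣP − R_Q = 150 − 17.4 = 132.6 kN.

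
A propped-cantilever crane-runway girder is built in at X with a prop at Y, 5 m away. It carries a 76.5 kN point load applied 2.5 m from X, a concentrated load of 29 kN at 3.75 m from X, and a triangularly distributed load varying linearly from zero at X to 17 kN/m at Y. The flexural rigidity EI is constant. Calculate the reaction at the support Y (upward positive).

R_Y = 65.63 kN

Remove the prop at Y; the released (primary) structure is a cantilever built in at X.
Free-end deflection of the primary structure under the applied loading (downward +):
  point load 76.5 at a = 2.5: Pa²(3L − a)/(6EI) = 996.1/EI
  point load 29 at a = 3.75: Pa²(3L − a)/(6EI) = 764.6/EI
  triangular load, peak 17 at the free end: 11w₀L⁴/(120EI) = 974/EI
  δ_0 = 2735/EI
Tip deflection under a unit load at Y: L³/(3EI) = 41.67/EI.
The prop prevents deflection at Y: R_Y = δ_0/δ_{YY} = 2735/41.67 = 65.63 kN.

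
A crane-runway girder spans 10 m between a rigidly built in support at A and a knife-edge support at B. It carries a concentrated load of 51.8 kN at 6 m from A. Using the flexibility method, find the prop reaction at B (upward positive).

R_B = 22.38 kN

Remove the prop at B; the released (primary) structure is a cantilever built in at A.
Downward deflection at the released point B due to the loads:
  point load 51.8 at a = 6: Pa²(3L − a)/(6EI) = 7459/EI
Flexibility coefficient — unit upward force at B: δ_{BB} = L³/(3EI) = 333.3/EI.
Compatibility at B: δ_0 − R_B·δ_{BB} = 0, so R_B = 7459/333.3 = 22.38 kN.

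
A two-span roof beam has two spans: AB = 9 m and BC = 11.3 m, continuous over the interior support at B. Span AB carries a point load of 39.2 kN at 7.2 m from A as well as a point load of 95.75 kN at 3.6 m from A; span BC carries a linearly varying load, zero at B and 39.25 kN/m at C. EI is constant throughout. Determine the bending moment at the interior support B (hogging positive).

M_B = 249.4 kN·m

Insert a hinge at B; M_B is the redundant, and each span becomes simply supported.
Discontinuity in slope at B on the released structure — sum the simple-span end rotations:
  span AB: point load 39.2 at a = 7.2: Pab(L + a)/(6LEI) = 152.4/EI
  span AB: point load 95.75 at a = 3.6: Pab(L + a)/(6LEI) = 434.3/EI
  span BC: triangular load, peak 39.25: 7w₀L³/(360EI) = 1101/EI
  relative rotation θ_0 = (586.7 + 1101)/EI = 1688/EI
A unit hogging moment at B produces rotation L₁/(3EI) + L₂/(3EI) = 6.767/EI.
Compatibility: M_B·(L₁+L₂)/(3EI) = θ_0, giving M_B = 249.4 kN·m (hogging).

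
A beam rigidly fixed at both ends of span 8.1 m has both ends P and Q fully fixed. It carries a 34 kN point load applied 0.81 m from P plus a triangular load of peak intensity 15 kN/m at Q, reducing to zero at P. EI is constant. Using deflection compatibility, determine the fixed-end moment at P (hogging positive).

Release both end moments; the primary structure is a simply-supported span PQ with redundants M_P and M_Q.
On the primary (simply-supported) span, the end slopes from the loading are:
  at P: point load 34 at a = 0.81: Pab(L + b)/(6LEI) = 63.58/EI
  at Q: point load 34 at a = 0.81: Pab(L + a)/(6LEI) = 36.81/EI
  at P: triangular load, peak 15: 7w₀L³/(360EI) = 155/EI
  at Q: triangular load, peak 15: w₀L³/(45EI) = 177.1/EI
  θ_P0 = 218.6/EI,  θ_Q0 = 214/EI
Flexibility coefficients: a unit moment at one end gives L/(3EI) there and L/(6EI) at the far end, so f₁₁ = f₂₂ = 2.7/EI and f₁₂ = f₂₁ = 1.35/EI.
Compatibility — zero rotation at each built-in end:
  2.7 M_P + 1.35 M_Q = 218.6
  1.35 M_P + 2.7 M_Q = 214
Solving the pair gives M_P = 55.11 kN·m and M_Q = 51.69 kN·m (hogging).

M_P = 55.11 kN·m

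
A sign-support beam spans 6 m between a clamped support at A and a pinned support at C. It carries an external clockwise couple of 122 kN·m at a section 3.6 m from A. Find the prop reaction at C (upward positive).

R_C = 25.62 kN

Take the reaction at C as the redundant and release it; the primary structure is a cantilever fixed at A.
Downward deflection at the released point C due to the loads:
  clockwise couple 122 at a = 3.6: M₀a(2L − a)/(2EI) = 1845/EI
Flexibility coefficient — unit upward force at C: δ_{CC} = L³/(3EI) = 72/EI.
Compatibility at C: δ_0 − R_C·δ_{CC} = 0, so R_C = 1845/72 = 25.62 kN.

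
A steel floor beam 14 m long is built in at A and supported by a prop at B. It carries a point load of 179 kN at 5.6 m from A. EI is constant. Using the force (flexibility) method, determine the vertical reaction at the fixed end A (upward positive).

R_A = 141.8 kN

Choose R_B as the redundant. The primary structure is the cantilever fixed at A.
Primary-structure tip deflection at B by superposition:
  point load 179 at a = 5.6: Pa²(3L − a)/(6EI) = 34055/EI
Flexibility coefficient — unit upward force at B: δ_{BB} = L³/(3EI) = 914.7/EI.
Compatibility at B: δ_0 − R_B·δ_{BB} = 0, so R_B = 34055/914.7 = 37.23 kN.
Vertical equilibrium: R_A = ΣP − R_B = 179 − 37.23 = 141.8 kN.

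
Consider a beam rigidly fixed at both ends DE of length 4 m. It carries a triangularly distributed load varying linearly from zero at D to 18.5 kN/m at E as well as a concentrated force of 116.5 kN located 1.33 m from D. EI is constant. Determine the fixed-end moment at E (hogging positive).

M_E = 49.19 kN·m

Take the two fixed-end moments M_D, M_E as redundants; the released structure is the simple span DE.
Simple-span end rotations at D and E under the given loads:
  at D: triangular load, peak 18.5: 7w₀L³/(360EI) = 23.02/EI
  at E: triangular load, peak 18.5: w₀L³/(45EI) = 26.31/EI
  at D: point load 116.5 at a = 1.33: Pab(L + b)/(6LEI) = 115/EI
  at E: point load 116.5 at a = 1.33: Pab(L + a)/(6LEI) = 91.88/EI
  θ_D0 = 138/EI,  θ_E0 = 118.2/EI
Flexibility coefficients: a unit moment at one end gives L/(3EI) there and L/(6EI) at the far end, so f₁₁ = f₂₂ = 1.333/EI and f₁₂ = f₂₁ = 0.6667/EI.
Compatibility — zero rotation at each built-in end:
  1.333 M_D + 0.6667 M_E = 138
  0.6667 M_D + 1.333 M_E = 118.2
Solving the pair gives M_D = 78.9 kN·m and M_E = 49.19 kN·m (hogging).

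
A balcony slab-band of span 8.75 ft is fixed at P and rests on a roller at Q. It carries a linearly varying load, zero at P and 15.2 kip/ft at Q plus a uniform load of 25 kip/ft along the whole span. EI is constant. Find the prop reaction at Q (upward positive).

Choose R_Q as the redundant. The primary structure is the cantilever fixed at P.
Primary-structure tip deflection at Q by superposition:
  triangular load, peak 15.2 at the free end: 11w₀L⁴/(120EI) = 8167/EI
  UDL 25: wL⁴/(8EI) = 18318/EI
  δ_0 = 26486/EI
Flexibility coefficient — unit upward force at Q: δ_{QQ} = L³/(3EI) = 223.3/EI.
The prop prevents deflection at Q: R_Q = δ_0/δ_{QQ} = 26486/223.3 = 118.6 kip.

R_Q = 118.6 kip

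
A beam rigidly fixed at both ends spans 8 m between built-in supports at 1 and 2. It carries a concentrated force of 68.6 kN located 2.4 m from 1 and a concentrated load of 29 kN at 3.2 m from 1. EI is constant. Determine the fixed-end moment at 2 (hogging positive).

Release both end moments; the primary structure is a simply-supported span 12 with redundants M_1 and M_2.
Simple-span end rotations at 1 and 2 under the given loads:
  at 1: point load 68.6 at a = 2.4: Pab(L + b)/(6LEI) = 261.2/EI
  at 2: point load 68.6 at a = 2.4: Pab(L + a)/(6LEI) = 199.8/EI
  at 1: point load 29 at a = 3.2: Pab(L + b)/(6LEI) = 118.8/EI
  at 2: point load 29 at a = 3.2: Pab(L + a)/(6LEI) = 103.9/EI
  θ_10 = 380/EI,  θ_20 = 303.7/EI
Flexibility coefficients: a unit moment at one end gives L/(3EI) there and L/(6EI) at the far end, so f₁₁ = f₂₂ = 2.667/EI and f₁₂ = f₂₁ = 1.333/EI.
Compatibility — zero rotation at each built-in end:
  2.667 M_1 + 1.333 M_2 = 380
  1.333 M_1 + 2.667 M_2 = 303.7
Solving the pair gives M_1 = 114.1 kN·m and M_2 = 56.85 kN·m (hogging).

M_2 = 56.85 kN·m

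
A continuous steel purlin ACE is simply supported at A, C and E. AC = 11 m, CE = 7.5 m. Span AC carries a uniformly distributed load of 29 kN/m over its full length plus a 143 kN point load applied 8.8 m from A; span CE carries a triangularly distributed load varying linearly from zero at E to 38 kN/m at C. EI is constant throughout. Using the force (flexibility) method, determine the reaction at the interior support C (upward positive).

R_C = 470.5 kN

Take M_C as the redundant. Released structure: two simple spans AC and CE with a hinge at C.
Discontinuity in slope at C on the released structure — sum the simple-span end rotations:
  span AC: UDL 29: wL³/(24EI) = 1608/EI
  span AC: point load 143 at a = 8.8: Pab(L + a)/(6LEI) = 830.5/EI
  span CE: triangular load, peak 38: w₀L³/(45EI) = 356.2/EI
  relative rotation θ_0 = (2439 + 356.2)/EI = 2795/EI
A unit hogging moment at C produces rotation L₁/(3EI) + L₂/(3EI) = 6.167/EI.
Compatibility: M_C·(L₁+L₂)/(3EI) = θ_0, giving M_C = 453.3 kN·m (hogging).
Span AC, ΣM about A with M_C applied at C: R_C^{AC}·11 = 3013 + 453.3, so R_C^{AC} = 315.1 kN and R_A = 462 − 315.1 = 146.9 kN.
Span CE, ΣM about E: R_C^{CE}·7.5 = 712.5 + 453.3, so R_C^{CE} = 155.4 kN and R_E = 142.5 − 155.4 = -12.93 kN.
R_C = 315.1 + 155.4 = 470.5 kN.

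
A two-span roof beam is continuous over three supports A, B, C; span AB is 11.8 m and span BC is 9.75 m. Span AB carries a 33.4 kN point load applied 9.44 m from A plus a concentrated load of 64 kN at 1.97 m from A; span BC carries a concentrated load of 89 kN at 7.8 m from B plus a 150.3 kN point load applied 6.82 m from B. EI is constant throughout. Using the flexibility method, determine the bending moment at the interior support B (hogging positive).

Take M_B as the redundant. Released structure: two simple spans AB and BC with a hinge at B.
Discontinuity in slope at B on the released structure — sum the simple-span end rotations:
  span AB: point load 33.4 at a = 9.44: Pab(L + a)/(6LEI) = 223.2/EI
  span AB: point load 64 at a = 1.97: Pab(L + a)/(6LEI) = 241/EI
  span BC: point load 89 at a = 7.8: Pab(L + b)/(6LEI) = 270.7/EI
  span BC: point load 150.3 at a = 6.82: Pab(L + b)/(6LEI) = 651/EI
  relative rotation θ_0 = (464.3 + 921.7)/EI = 1386/EI
A unit hogging moment at B produces rotation L₁/(3EI) + L₂/(3EI) = 7.183/EI.
Compatibility: M_B·(L₁+L₂)/(3EI) = θ_0, giving M_B = 192.9 kN·m (hogging).

M_B = 192.9 kN·m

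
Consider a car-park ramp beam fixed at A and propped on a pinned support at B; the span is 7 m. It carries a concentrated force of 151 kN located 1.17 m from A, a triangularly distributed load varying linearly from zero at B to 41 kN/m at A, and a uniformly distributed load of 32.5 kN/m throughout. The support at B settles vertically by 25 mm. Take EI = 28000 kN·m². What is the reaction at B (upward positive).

Take the reaction at B as the redundant and release it; the primary structure is a cantilever fixed at A.
Primary-structure tip deflection at B by superposition:
  point load 151 at a = 1.17: Pa²(3L − a)/(6EI) = 683.2/EI
  triangular load, peak 41 at the fixed end: w₀L⁴/(30EI) = 3281/EI
  UDL 32.5: wL⁴/(8EI) = 9754/EI
  δ_0 = 13719/EI
Flexibility coefficient — unit upward force at B: δ_{BB} = L³/(3EI) = 114.3/EI.
With EI = 28000 kN·m²: δ_0 = 0.48995 m and δ_{BB} = 0.004083 m/kN.
Compatibility — the beam at B must follow the support down by 0.025 m: δ_0 − R_B·δ_{BB} = 0.025, so R_B = (0.48995 − 0.025)/0.004083 = 113.9 kN.

R_B = 113.9 kN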